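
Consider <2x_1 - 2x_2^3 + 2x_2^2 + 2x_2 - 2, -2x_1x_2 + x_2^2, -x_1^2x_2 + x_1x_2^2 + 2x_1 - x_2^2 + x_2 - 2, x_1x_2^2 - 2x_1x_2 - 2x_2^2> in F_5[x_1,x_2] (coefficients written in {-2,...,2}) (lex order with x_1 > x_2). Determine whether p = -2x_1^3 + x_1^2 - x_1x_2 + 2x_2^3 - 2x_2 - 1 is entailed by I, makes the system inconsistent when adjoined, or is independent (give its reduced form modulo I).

Adjoining -2x_1^3 + x_1^2 - x_1x_2 + 2x_2^3 - 2x_2 - 1 makes the ideal the whole ring: the system is inconsistent.

First compute the reduced Gröbner basis of I by Buchberger's algorithm.
f_1 = 2x_1 - 2x_2^3 + 2x_2^2 + 2x_2 - 2, LT = x_1.
f_2 = -2x_1x_2 + x_2^2, LT = x_1x_2.
f_3 = -x_1^2x_2 + x_1x_2^2 + 2x_1 - x_2^2 + x_2 - 2, LT = x_1^2x_2.
f_4 = x_1x_2^2 - 2x_1x_2 - 2x_2^2, LT = x_1x_2^2.

S(f_1,f_2): lcm = x_1x_2. S = -x_2^4 + x_2^3 - x_2^2 - x_2.
  leading term x_2^4: no divisor's leading term divides it; move -x_2^4 to the remainder.
  leading term x_2^3: no divisor's leading term divides it; move x_2^3 to the remainder.
  leading term x_2^2: no divisor's leading term divides it; move -x_2^2 to the remainder.
  leading term x_2: no divisor's leading term divides it; move -x_2 to the remainder.
  remainder -x_2^4 + x_2^3 - x_2^2 - x_2 ≠ 0; add h_5 = -x_2^4 + x_2^3 - x_2^2 - x_2 to the basis.

S(f_1,f_3): lcm = x_1^2x_2. S = -x_1x_2^4 + x_1x_2^3 + 2x_1x_2^2 - x_1x_2 + 2x_1 - x_2^2 + x_2 - 2.
  leading term x_1x_2^4: subtract (2x_2^4)·f_1 from -x_1x_2^4 + x_1x_2^3 + 2x_1x_2^2 - x_1x_2 + 2x_1 - x_2^2 + x_2 - 2 → x_1x_2^3 + 2x_1x_2^2 - x_1x_2 + 2x_1 - x_2^7 + x_2^6 + x_2^5 - x_2^4 - x_2^2 + x_2 - 2
  leading term x_1x_2^3: subtract (-2x_2^3)·f_1 from x_1x_2^3 + 2x_1x_2^2 - x_1x_2 + 2x_1 - x_2^7 + x_2^6 + x_2^5 - x_2^4 - x_2^2 + x_2 - 2 → 2x_1x_2^2 - x_1x_2 + 2x_1 - x_2^7 + 2x_2^6 - 2x_2^4 + x_2^3 - x_2^2 + x_2 - 2
  leading term x_1x_2^2: subtract (x_2^2)·f_1 from 2x_1x_2^2 - x_1x_2 + 2x_1 - x_2^7 + 2x_2^6 - 2x_2^4 + x_2^3 - x_2^2 + x_2 - 2 → -x_1x_2 + 2x_1 - x_2^7 + 2x_2^6 + 2x_2^5 + x_2^4 - x_2^3 + x_2^2 + x_2 - 2
  leading term x_1x_2: subtract (2x_2)·f_1 from -x_1x_2 + 2x_1 - x_2^7 + 2x_2^6 + 2x_2^5 + x_2^4 - x_2^3 + x_2^2 + x_2 - 2 → 2x_1 - x_2^7 + 2x_2^6 + 2x_2^5 + 2x_2^2 - 2
  leading term x_1: subtract (1)·f_1 from 2x_1 - x_2^7 + 2x_2^6 + 2x_2^5 + 2x_2^2 - 2 → -x_2^7 + 2x_2^6 + 2x_2^5 + 2x_2^3 - 2x_2
  leading term x_2^7: subtract (x_2^3)·h_5 from -x_2^7 + 2x_2^6 + 2x_2^5 + 2x_2^3 - 2x_2 → x_2^6 - 2x_2^5 + x_2^4 + 2x_2^3 - 2x_2
  leading term x_2^6: subtract (-x_2^2)·h_5 from x_2^6 - 2x_2^5 + x_2^4 + 2x_2^3 - 2x_2 → -x_2^5 + x_2^3 - 2x_2
  leading term x_2^5: subtract (x_2)·h_5 from -x_2^5 + x_2^3 - 2x_2 → -x_2^4 + 2x_2^3 + x_2^2 - 2x_2
  leading term x_2^4: subtract (1)·h_5 from -x_2^4 + 2x_2^3 + x_2^2 - 2x_2 → x_2^3 + 2x_2^2 - x_2
  leading term x_2^3: no divisor's leading term divides it; move x_2^3 to the remainder.
  leading term x_2^2: no divisor's leading term divides it; move 2x_2^2 to the remainder.
  leading term x_2: no divisor's leading term divides it; move -x_2 to the remainder.
  remainder x_2^3 + 2x_2^2 - x_2 ≠ 0; add h_6 = x_2^3 + 2x_2^2 - x_2 to the basis.

S(f_1,f_4): lcm = x_1x_2^2. S = 2x_1x_2 - x_2^5 + x_2^4 + x_2^3 + x_2^2.
  leading term x_1x_2: subtract (x_2)·f_1 from 2x_1x_2 - x_2^5 + x_2^4 + x_2^3 + x_2^2 → -x_2^5 - 2x_2^4 - x_2^3 - x_2^2 + 2x_2
  leading term x_2^5: subtract (x_2)·h_5 from -x_2^5 - 2x_2^4 - x_2^3 - x_2^2 + 2x_2 → 2x_2^4 + 2x_2
  leading term x_2^4: subtract (-2)·h_5 from 2x_2^4 + 2x_2 → 2x_2^3 - 2x_2^2
  leading term x_2^3: subtract (2)·h_6 from 2x_2^3 - 2x_2^2 → -x_2^2 + 2x_2
  leading term x_2^2: no divisor's leading term divides it; move -x_2^2 to the remainder.
  leading term x_2: no divisor's leading term divides it; move 2x_2 to the remainder.
  remainder -x_2^2 + 2x_2 ≠ 0; add h_7 = -x_2^2 + 2x_2 to the basis.

S(f_3,f_4): lcm = x_1^2x_2^2. S = 2x_1^2x_2 - x_1x_2^3 + 2x_1x_2^2 - 2x_1x_2 + x_2^3 - x_2^2 + 2x_2.
  leading term x_1^2x_2: subtract (x_1x_2)·f_1 from 2x_1^2x_2 - x_1x_2^3 + 2x_1x_2^2 - 2x_1x_2 + x_2^3 - x_2^2 + 2x_2 → 2x_1x_2^4 + 2x_1x_2^3 + x_2^3 - x_2^2 + 2x_2
  leading term x_1x_2^4: subtract (x_2^4)·f_1 from 2x_1x_2^4 + 2x_1x_2^3 + x_2^3 - x_2^2 + 2x_2 → 2x_1x_2^3 + 2x_2^7 - 2x_2^6 - 2x_2^5 + 2x_2^4 + x_2^3 - x_2^2 + 2x_2
  leading term x_1x_2^3: subtract (x_2^3)·f_1 from 2x_1x_2^3 + 2x_2^7 - 2x_2^6 - 2x_2^5 + 2x_2^4 + x_2^3 - x_2^2 + 2x_2 → 2x_2^7 + x_2^5 - 2x_2^3 - x_2^2 + 2x_2
  leading term x_2^7: subtract (-2x_2^3)·h_5 from 2x_2^7 + x_2^5 - 2x_2^3 - x_2^2 + 2x_2 → 2x_2^6 - x_2^5 - 2x_2^4 - 2x_2^3 - x_2^2 + 2x_2
  leading term x_2^6: subtract (-2x_2^2)·h_5 from 2x_2^6 - x_2^5 - 2x_2^4 - 2x_2^3 - x_2^2 + 2x_2 → x_2^5 + x_2^4 + x_2^3 - x_2^2 + 2x_2
  leading term x_2^5: subtract (-x_2)·h_5 from x_2^5 + x_2^4 + x_2^3 - x_2^2 + 2x_2 → 2x_2^4 - 2x_2^2 + 2x_2
  leading term x_2^4: subtract (-2)·h_5 from 2x_2^4 - 2x_2^2 + 2x_2 → 2x_2^3 + x_2^2
  leading term x_2^3: subtract (2)·h_6 from 2x_2^3 + x_2^2 → 2x_2^2 + 2x_2
  leading term x_2^2: subtract (-2)·h_7 from 2x_2^2 + 2x_2 → x_2
  leading term x_2: no divisor's leading term divides it; move x_2 to the remainder.
  remainder x_2 ≠ 0; add h_8 = x_2 to the basis.

The other S-polynomials (S(f_2,f_3), S(f_2,f_4), S(f_1,h_5), S(f_2,h_5), S(f_3,h_5), S(f_4,h_5), S(f_1,h_6), S(f_2,h_6), S(f_3,h_6), S(f_4,h_6), S(h_5,h_6), S(f_1,h_7), S(f_2,h_7), S(f_3,h_7), S(f_4,h_7), S(h_5,h_7), S(h_6,h_7), S(f_1,h_8), S(f_2,h_8), S(f_3,h_8), S(f_4,h_8), S(h_5,h_8), S(h_6,h_8), S(h_7,h_8)) all reduce to 0 modulo the current basis, so we have a Gröbner basis.
Inter-reduce: drop elements whose leading term is divisible by another's, tail-reduce, and make monic.
Reduced Gröbner basis: {x_1 - 1, x_2}.
Label its elements g_1 = x_1 - 1, g_2 = x_2.

Reduce p = -2x_1^3 + x_1^2 - x_1x_2 + 2x_2^3 - 2x_2 - 1 modulo G:
  leading term x_1^3: subtract (-2x_1^2)·g_1 from -2x_1^3 + x_1^2 - x_1x_2 + 2x_2^3 - 2x_2 - 1 → -x_1^2 - x_1x_2 + 2x_2^3 - 2x_2 - 1
  leading term x_1^2: subtract (-x_1)·g_1 from -x_1^2 - x_1x_2 + 2x_2^3 - 2x_2 - 1 → -x_1x_2 - x_1 + 2x_2^3 - 2x_2 - 1
  leading term x_1x_2: subtract (-x_2)·g_1 from -x_1x_2 - x_1 + 2x_2^3 - 2x_2 - 1 → -x_1 + 2x_2^3 + 2x_2 - 1
  leading term x_1: subtract (-1)·g_1 from -x_1 + 2x_2^3 + 2x_2 - 1 → 2x_2^3 + 2x_2 - 2
  leading term x_2^3: subtract (2x_2^2)·g_2 from 2x_2^3 + 2x_2 - 2 → 2x_2 - 2
  leading term x_2: subtract (2)·g_2 from 2x_2 - 2 → -2
  leading term 1: no divisor's leading term divides it; move -2 to the remainder.
  normal form = -2.
The normal form is nonzero, so p ∉ I. Since p minus its normal form lies in I, I + (p) = I + (r) where r = -2; decide whether this ideal is the whole ring.
Here r = -2 is a nonzero constant, hence a unit: 1 ∈ I + (p), the Gröbner basis of I + (p) is {1}, and the enlarged system has no common solution — adjoining p is inconsistent.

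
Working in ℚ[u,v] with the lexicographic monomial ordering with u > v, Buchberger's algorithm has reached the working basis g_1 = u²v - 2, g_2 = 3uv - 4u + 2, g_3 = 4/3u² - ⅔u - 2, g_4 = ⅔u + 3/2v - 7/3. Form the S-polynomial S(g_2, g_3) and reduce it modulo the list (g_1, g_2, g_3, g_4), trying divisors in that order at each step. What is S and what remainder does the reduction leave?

S(g_2, g_3) = -4/3u² + ½uv + ⅔u + 3/2v; remainder on division = 0.

lcm(LM(g_2), LM(g_3)) = u²v.
S = (lcm/LT(g_2))·g_2 − (lcm/LT(g_3))·g_3 = -4/3u² + ½uv + ⅔u + 3/2v.
Reduce S modulo (g_1, g_2, g_3, g_4) in that order:
  leading term u²: subtract (-1)·g_3 from -4/3u² + ½uv + ⅔u + 3/2v → ½uv + 3/2v - 2
  leading term uv: subtract (⅙)·g_2 from ½uv + 3/2v - 2 → ⅔u + 3/2v - 7/3
  leading term u: subtract (1)·g_4 from ⅔u + 3/2v - 7/3 → 0
The remainder is 0, so this S-polynomial contributes no new basis element.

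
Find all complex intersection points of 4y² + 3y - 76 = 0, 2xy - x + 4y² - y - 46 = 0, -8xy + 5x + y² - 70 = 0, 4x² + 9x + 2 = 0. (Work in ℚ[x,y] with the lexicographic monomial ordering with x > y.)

{(-2, 4)}

Compute a lex Gröbner basis by Buchberger's algorithm.
f_1 = 4y² + 3y - 76, LT = y².
f_2 = 2xy - x + 4y² - y - 46, LT = xy.
f_3 = -8xy + 5x + y² - 70, LT = xy.
f_4 = 4x² + 9x + 2, LT = x².

S(f_1,f_2): lcm = xy². S = 5/4xy - 19x - 2y³ + ½y² + 23y.
  leading term xy: subtract (⅝)·f_2 from 5/4xy - 19x - 2y³ + ½y² + 23y → -147/8x - 2y³ - 2y² + 189/8y + 115/4
  leading term x: no divisor's leading term divides it; move -147/8x to the remainder.
  leading term y³: subtract (-½y)·f_1 from -2y³ - 2y² + 189/8y + 115/4 → -½y² - 115/8y + 115/4
  leading term y²: subtract (-⅛)·f_1 from -½y² - 115/8y + 115/4 → -14y + 77/4
  leading term y: no divisor's leading term divides it; move -14y to the remainder.
  leading term 1: no divisor's leading term divides it; move 77/4 to the remainder.
  remainder -147/8x - 14y + 77/4 ≠ 0; add h_5 = -147/8x - 14y + 77/4 to the basis.

S(f_1,f_3): lcm = xy². S = 11/8xy - 19x + ⅛y³ - 35/4y.
  leading term xy: subtract (11/16)·f_2 from 11/8xy - 19x + ⅛y³ - 35/4y → -293/16x + ⅛y³ - 11/4y² - 129/16y + 253/8
  leading term x: subtract (293/294)·h_5 from -293/16x + ⅛y³ - 11/4y² - 129/16y + 253/8 → ⅛y³ - 11/4y² + 1979/336y + 1045/84
  leading term y³: subtract (1/32y)·f_1 from ⅛y³ - 11/4y² + 1979/336y + 1045/84 → -91/32y² + 2777/336y + 1045/84
  leading term y²: subtract (-91/128)·f_1 from -91/32y² + 2777/336y + 1045/84 → 27949/2688y - 27949/672
  leading term y: no divisor's leading term divides it; move 27949/2688y to the remainder.
  leading term 1: no divisor's leading term divides it; move -27949/672 to the remainder.
  remainder 27949/2688y - 27949/672 ≠ 0; add h_6 = 27949/2688y - 27949/672 to the basis.

The other S-polynomials (S(f_1,f_4), S(f_2,f_3), S(f_2,f_4), S(f_3,f_4), S(f_1,h_5), S(f_2,h_5), S(f_3,h_5), S(f_4,h_5), S(f_1,h_6), S(f_2,h_6), S(f_3,h_6), S(f_4,h_6), S(h_5,h_6)) all reduce to 0 modulo the current basis, so we have a Gröbner basis.
Inter-reduce: drop elements whose leading term is divisible by another's, tail-reduce, and make monic.
Reduced Gröbner basis: {x + 2, y - 4}.

The lex basis is triangular: the last element involves only y. Solving y - 4 = 0 gives y ∈ {4}; substituting each value into the earlier elements determines the remaining variables.
  y = 4: the earlier basis element becomes x + 2 = 0, giving x = -2 — point (-2, 4).
Check: every point annihilates each of the original generators.
This is the nonlinear analogue of row-reducing a linear system.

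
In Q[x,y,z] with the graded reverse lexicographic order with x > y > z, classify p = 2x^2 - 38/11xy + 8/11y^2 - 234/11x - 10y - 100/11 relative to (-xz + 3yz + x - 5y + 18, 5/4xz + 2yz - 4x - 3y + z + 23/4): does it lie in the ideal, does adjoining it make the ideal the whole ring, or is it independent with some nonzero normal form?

First compute the reduced Gröbner basis of I by Buchberger's algorithm.
f_1 = -xz + 3yz + x - 5y + 18, LT = xz.
f_2 = 5/4xz + 2yz - 4x - 3y + z + 23/4, LT = xz.

S(f_1,f_2): lcm = xz. S = -23/5yz + 11/5x + 37/5y - 4/5z - 113/5.
  leading term yz: no divisor's leading term divides it; move -23/5yz to the remainder.
  leading term x: no divisor's leading term divides it; move 11/5x to the remainder.
  leading term y: no divisor's leading term divides it; move 37/5y to the remainder.
  leading term z: no divisor's leading term divides it; move -4/5z to the remainder.
  leading term 1: no divisor's leading term divides it; move -113/5 to the remainder.
  remainder -23/5yz + 11/5x + 37/5y - 4/5z - 113/5 ≠ 0; add h_3 = -23/5yz + 11/5x + 37/5y - 4/5z - 113/5 to the basis.

S(f_1,h_3): lcm = xyz. S = -3y^2z + 11/23x^2 + 14/23xy + 5y^2 - 4/23xz - 113/23x - 18y.
  leading term y^2z: subtract (15/23y)·h_3 from -3y^2z + 11/23x^2 + 14/23xy + 5y^2 - 4/23xz - 113/23x - 18y → 11/23x^2 - 19/23xy + 4/23y^2 - 4/23xz + 12/23yz - 113/23x - 75/23y
  leading term x^2: no divisor's leading term divides it; move 11/23x^2 to the remainder.
  leading term xy: no divisor's leading term divides it; move -19/23xy to the remainder.
  leading term y^2: no divisor's leading term divides it; move 4/23y^2 to the remainder.
  leading term xz: subtract (4/23)·f_1 from -4/23xz + 12/23yz - 113/23x - 75/23y → -117/23x - 55/23y - 72/23
  leading term x: no divisor's leading term divides it; move -117/23x to the remainder.
  leading term y: no divisor's leading term divides it; move -55/23y to the remainder.
  leading term 1: no divisor's leading term divides it; move -72/23 to the remainder.
  remainder 11/23x^2 - 19/23xy + 4/23y^2 - 117/23x - 55/23y - 72/23 ≠ 0; add h_4 = 11/23x^2 - 19/23xy + 4/23y^2 - 117/23x - 55/23y - 72/23 to the basis.

The other S-polynomials (S(f_2,h_3), S(f_1,h_4), S(f_2,h_4), S(h_3,h_4)) all reduce to 0 modulo the current basis, so we have a Gröbner basis.
Inter-reduce: drop elements whose leading term is divisible by another's, tail-reduce, and make monic.
Reduced Gröbner basis: {x^2 - 19/11xy + 4/11y^2 - 117/11x - 5y - 72/11, xz - 56/23x + 4/23y + 12/23z - 75/23, yz - 11/23x - 37/23y + 4/23z + 113/23}.
Label its elements g_1 = x^2 - 19/11xy + 4/11y^2 - 117/11x - 5y - 72/11, g_2 = xz - 56/23x + 4/23y + 12/23z - 75/23, g_3 = yz - 11/23x - 37/23y + 4/23z + 113/23.

Reduce p = 2x^2 - 38/11xy + 8/11y^2 - 234/11x - 10y - 100/11 modulo G:
  leading term x^2: subtract (2)·g_1 from 2x^2 - 38/11xy + 8/11y^2 - 234/11x - 10y - 100/11 → 4
  leading term 1: no divisor's leading term divides it; move 4 to the remainder.
  normal form = 4.
The normal form is nonzero, so p ∉ I. Since p minus its normal form lies in I, I + (p) = I + (r) where r = 4; decide whether this ideal is the whole ring.
Here r = 4 is a nonzero constant, hence a unit: 1 ∈ I + (p), the Gröbner basis of I + (p) is {1}, and the enlarged system has no common solution — adjoining p is inconsistent.

Adjoining 2x^2 - 38/11xy + 8/11y^2 - 234/11x - 10y - 100/11 makes the ideal the whole ring: the system is inconsistent.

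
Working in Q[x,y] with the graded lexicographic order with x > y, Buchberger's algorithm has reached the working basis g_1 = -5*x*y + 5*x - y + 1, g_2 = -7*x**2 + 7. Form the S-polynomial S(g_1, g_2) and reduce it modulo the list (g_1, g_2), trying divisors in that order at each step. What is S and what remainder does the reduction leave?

S(g_1, g_2) = -x**2 + 1/5*x*y - 1/5*x + y; remainder on division = 24/25*y - 24/25.

lcm(LM(g_1), LM(g_2)) = x**2*y.
S = (lcm/LT(g_1))·g_1 − (lcm/LT(g_2))·g_2 = -x**2 + 1/5*x*y - 1/5*x + y.
Reduce S modulo (g_1, g_2) in that order:
  leading term x**2: subtract (1/7)·g_2 from -x**2 + 1/5*x*y - 1/5*x + y → 1/5*x*y - 1/5*x + y - 1
  leading term x*y: subtract (-1/25)·g_1 from 1/5*x*y - 1/5*x + y - 1 → 24/25*y - 24/25
  leading term y: no divisor's leading term divides it; move 24/25*y to the remainder.
  leading term 1: no divisor's leading term divides it; move -24/25 to the remainder.
The remainder 24/25*y - 24/25 is nonzero, so it would be added as the next basis element.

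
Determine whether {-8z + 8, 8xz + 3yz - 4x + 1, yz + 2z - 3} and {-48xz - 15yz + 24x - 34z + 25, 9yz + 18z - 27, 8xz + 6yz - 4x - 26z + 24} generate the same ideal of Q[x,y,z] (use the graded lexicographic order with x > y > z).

Since reduced Gröbner bases are canonical representatives of ideals under a given ordering, it suffices to compute and compare them.
Buchberger on the first generating set:
f_1 = -8z + 8, LT = z.
f_2 = 8xz + 3yz - 4x + 1, LT = xz.
f_3 = yz + 2z - 3, LT = yz.

S(f_1,f_2): lcm = xz. S = -3/8yz - 1/2x - 1/8.
  leading term yz: subtract (3/64y)·f_1 from -3/8yz - 1/2x - 1/8 → -1/2x - 3/8y - 1/8
  leading term x: no divisor's leading term divides it; move -1/2x to the remainder.
  leading term y: no divisor's leading term divides it; move -3/8y to the remainder.
  leading term 1: no divisor's leading term divides it; move -1/8 to the remainder.
  remainder -1/2x - 3/8y - 1/8 ≠ 0; add g_4 = -1/2x - 3/8y - 1/8 to the basis.

S(f_1,f_3): lcm = yz. S = -y - 2z + 3.
  leading term y: no divisor's leading term divides it; move -y to the remainder.
  leading term z: subtract (1/4)·f_1 from -2z + 3 → 1
  leading term 1: no divisor's leading term divides it; move 1 to the remainder.
  remainder -y + 1 ≠ 0; add g_5 = -y + 1 to the basis.

The other S-polynomials (S(f_2,f_3), S(f_1,g_4), S(f_2,g_4), S(f_3,g_4), S(f_1,g_5), S(f_2,g_5), S(f_3,g_5), S(g_4,g_5)) all reduce to 0 modulo the current basis, so we have a Gröbner basis.
Inter-reduce: drop elements whose leading term is divisible by another's, tail-reduce, and make monic.
Reduced Gröbner basis: {x + 1, y - 1, z - 1}.

Buchberger on the second generating set:
h_1 = -48xz - 15yz + 24x - 34z + 25, LT = xz.
h_2 = 9yz + 18z - 27, LT = yz.
h_3 = 8xz + 6yz - 4x - 26z + 24, LT = xz.

S(h_1,h_2): lcm = xyz. S = 5/16y^2z - 1/2xy - 2xz + 17/24yz + 3x - 25/48y.
  leading term y^2z: subtract (5/144y)·h_2 from 5/16y^2z - 1/2xy - 2xz + 17/24yz + 3x - 25/48y → -1/2xy - 2xz + 1/12yz + 3x + 5/12y
  leading term xy: no divisor's leading term divides it; move -1/2xy to the remainder.
  leading term xz: subtract (1/24)·h_1 from -2xz + 1/12yz + 3x + 5/12y → 17/24yz + 2x + 5/12y + 17/12z - 25/24
  leading term yz: subtract (17/216)·h_2 from 17/24yz + 2x + 5/12y + 17/12z - 25/24 → 2x + 5/12y + 13/12
  leading term x: no divisor's leading term divides it; move 2x to the remainder.
  leading term y: no divisor's leading term divides it; move 5/12y to the remainder.
  leading term 1: no divisor's leading term divides it; move 13/12 to the remainder.
  remainder -1/2xy + 2x + 5/12y + 13/12 ≠ 0; add k_4 = -1/2xy + 2x + 5/12y + 13/12 to the basis.

S(h_1,h_3): lcm = xz. S = -7/16yz + 95/24z - 169/48.
  leading term yz: subtract (-7/144)·h_2 from -7/16yz + 95/24z - 169/48 → 29/6z - 29/6
  leading term z: no divisor's leading term divides it; move 29/6z to the remainder.
  leading term 1: no divisor's leading term divides it; move -29/6 to the remainder.
  remainder 29/6z - 29/6 ≠ 0; add k_5 = 29/6z - 29/6 to the basis.

S(h_2,h_3): lcm = xyz. S = -3/4y^2z + 1/2xy + 2xz + 13/4yz - 3x - 3y.
  leading term y^2z: subtract (-1/12y)·h_2 from -3/4y^2z + 1/2xy + 2xz + 13/4yz - 3x - 3y → 1/2xy + 2xz + 19/4yz - 3x - 21/4y
  leading term xy: subtract (-1)·k_4 from 1/2xy + 2xz + 19/4yz - 3x - 21/4y → 2xz + 19/4yz - x - 29/6y + 13/12
  leading term xz: subtract (-1/24)·h_1 from 2xz + 19/4yz - x - 29/6y + 13/12 → 33/8yz - 29/6y - 17/12z + 17/8
  leading term yz: subtract (11/24)·h_2 from 33/8yz - 29/6y - 17/12z + 17/8 → -29/6y - 29/3z + 29/2
  leading term y: no divisor's leading term divides it; move -29/6y to the remainder.
  leading term z: subtract (-2)·k_5 from -29/3z + 29/2 → 29/6
  leading term 1: no divisor's leading term divides it; move 29/6 to the remainder.
  remainder -29/6y + 29/6 ≠ 0; add k_6 = -29/6y + 29/6 to the basis.

S(h_1,k_5): lcm = xz. S = 5/16yz + 1/2x + 17/24z - 25/48.
  leading term yz: subtract (5/144)·h_2 from 5/16yz + 1/2x + 17/24z - 25/48 → 1/2x + 1/12z + 5/12
  leading term x: no divisor's leading term divides it; move 1/2x to the remainder.
  leading term z: subtract (1/58)·k_5 from 1/12z + 5/12 → 1/2
  leading term 1: no divisor's leading term divides it; move 1/2 to the remainder.
  remainder 1/2x + 1/2 ≠ 0; add k_7 = 1/2x + 1/2 to the basis.

The other S-polynomials (S(h_1,k_4), S(h_2,k_4), S(h_3,k_4), S(h_2,k_5), S(h_3,k_5), S(k_4,k_5), S(h_1,k_6), S(h_2,k_6), S(h_3,k_6), S(k_4,k_6), S(k_5,k_6), S(h_1,k_7), S(h_2,k_7), S(h_3,k_7), S(k_4,k_7), S(k_5,k_7), S(k_6,k_7)) all reduce to 0 modulo the current basis, so we have a Gröbner basis.
Inter-reduce: drop elements whose leading term is divisible by another's, tail-reduce, and make monic.
Reduced Gröbner basis: {x + 1, y - 1, z - 1}.

Same reduced basis, so the two generating sets span the same ideal.
The same test decides containment: I ⊆ J iff every generator of I reduces to 0 modulo a Gröbner basis of J.

Yes, the ideals are equal.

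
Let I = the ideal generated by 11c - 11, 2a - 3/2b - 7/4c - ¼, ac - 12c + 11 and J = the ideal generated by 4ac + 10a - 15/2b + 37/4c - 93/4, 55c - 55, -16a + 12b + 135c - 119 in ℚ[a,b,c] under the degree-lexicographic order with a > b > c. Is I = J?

Yes, the ideals are equal.

Two ideals are equal iff their reduced Gröbner bases coincide (the reduced basis is unique for a fixed ordering).
Buchberger on the first generating set:
f_1 = 11c - 11, LT = c.
f_2 = 2a - 3/2b - 7/4c - ¼, LT = a.
f_3 = ac - 12c + 11, LT = ac.

S(f_1,f_3): lcm = ac. S = -a + 12c - 11.
  reduce S modulo (f_1, f_2, f_3):
  remainder -¾b ≠ 0; add g_4 = -¾b to the basis.

The other S-polynomials (S(f_1,f_2), S(f_2,f_3), S(f_1,g_4), S(f_2,g_4), S(f_3,g_4)) all reduce to 0 modulo the current basis, so we have a Gröbner basis.
Inter-reduce: drop elements whose leading term is divisible by another's, tail-reduce, and make monic.
Reduced Gröbner basis: {a - 1, b, c - 1}.

Buchberger on the second generating set:
h_1 = 4ac + 10a - 15/2b + 37/4c - 93/4, LT = ac.
h_2 = 55c - 55, LT = c.
h_3 = -16a + 12b + 135c - 119, LT = a.

S(h_1,h_2): lcm = ac. S = 7/2a - 15/8b + 37/16c - 93/16.
  reduce S modulo (h_1, h_2, h_3):
  remainder ¾b ≠ 0; add k_4 = ¾b to the basis.

The other S-polynomials (S(h_1,h_3), S(h_2,h_3), S(h_1,k_4), S(h_2,k_4), S(h_3,k_4)) all reduce to 0 modulo the current basis, so we have a Gröbner basis.
Inter-reduce: drop elements whose leading term is divisible by another's, tail-reduce, and make monic.
Reduced Gröbner basis: {a - 1, b, c - 1}.

The two bases agree; hence the ideals are identical.
The same test decides containment: I ⊆ J iff every generator of I reduces to 0 modulo a Gröbner basis of J.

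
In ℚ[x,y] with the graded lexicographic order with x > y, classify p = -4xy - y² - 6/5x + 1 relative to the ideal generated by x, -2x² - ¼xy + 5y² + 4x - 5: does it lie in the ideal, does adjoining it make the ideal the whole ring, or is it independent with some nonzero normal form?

-4xy - y² - 6/5x + 1 lies in I (it reduces to 0).

First compute the reduced Gröbner basis of I by Buchberger's algorithm.
f_1 = x, LT = x.
f_2 = -2x² - ¼xy + 5y² + 4x - 5, LT = x².

S(f_1,f_2): lcm = x². S = -⅛xy + 5/2y² + 2x - 5/2.
  leading term xy: subtract (-⅛y)·f_1 from -⅛xy + 5/2y² + 2x - 5/2 → 5/2y² + 2x - 5/2
  leading term y²: no divisor's leading term divides it; move 5/2y² to the remainder.
  leading term x: subtract (2)·f_1 from 2x - 5/2 → -5/2
  leading term 1: no divisor's leading term divides it; move -5/2 to the remainder.
  remainder 5/2y² - 5/2 ≠ 0; add h_3 = 5/2y² - 5/2 to the basis.

The other S-polynomials (S(f_1,h_3), S(f_2,h_3)) all reduce to 0 modulo the current basis, so we have a Gröbner basis.
Inter-reduce: drop elements whose leading term is divisible by another's, tail-reduce, and make monic.
Reduced Gröbner basis: {y² - 1, x}.
Label its elements g_1 = y² - 1, g_2 = x.

Reduce p = -4xy - y² - 6/5x + 1 modulo G:
  leading term xy: subtract (-4y)·g_2 from -4xy - y² - 6/5x + 1 → -y² - 6/5x + 1
  leading term y²: subtract (-1)·g_1 from -y² - 6/5x + 1 → -6/5x
  leading term x: subtract (-6/5)·g_2 from -6/5x → 0
  normal form = 0.
Since the normal form is 0, p ∈ I.

Ideal membership is decidable via reduction modulo a Gröbner basis.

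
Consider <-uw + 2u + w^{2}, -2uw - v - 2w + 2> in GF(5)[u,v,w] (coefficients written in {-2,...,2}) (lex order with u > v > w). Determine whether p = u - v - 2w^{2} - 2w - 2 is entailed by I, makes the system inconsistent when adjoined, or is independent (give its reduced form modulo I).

First compute the reduced Gröbner basis of I by Buchberger's algorithm.
f_1 = -uw + 2u + w^{2}, LT = uw.
f_2 = -2uw - v - 2w + 2, LT = uw.

S(f_1,f_2): lcm = uw. S = -2u + 2v - w^{2} - w + 1.
  reduce S modulo (f_1, f_2):
  remainder -2u + 2v - w^{2} - w + 1 ≠ 0; add h_3 = -2u + 2v - w^{2} - w + 1 to the basis.

S(f_1,h_3): lcm = uw. S = -2u + vw + 2w^{3} + w^{2} - 2w.
  reduce S modulo (f_1, f_2, h_3):
  remainder vw - 2v + 2w^{3} + 2w^{2} - w - 1 ≠ 0; add h_4 = vw - 2v + 2w^{3} + 2w^{2} - w - 1 to the basis.

The other S-polynomials (S(f_2,h_3), S(f_1,h_4), S(f_2,h_4), S(h_3,h_4)) all reduce to 0 modulo the current basis, so we have a Gröbner basis.
Inter-reduce: drop elements whose leading term is divisible by another's, tail-reduce, and make monic.
Reduced Gröbner basis: {u - v - 2w^{2} - 2w + 2, vw - 2v + 2w^{3} + 2w^{2} - w - 1}.
Label its elements g_1 = u - v - 2w^{2} - 2w + 2, g_2 = vw - 2v + 2w^{3} + 2w^{2} - w - 1.

Reduce p = u - v - 2w^{2} - 2w - 2 modulo G:
  leading term u: subtract (1)·g_1 from u - v - 2w^{2} - 2w - 2 → 1
  leading term 1: no divisor's leading term divides it; move 1 to the remainder.
  normal form = 1.
The normal form is nonzero, so p ∉ I. Since p minus its normal form lies in I, I + (p) = I + (r) where r = 1; decide whether this ideal is the whole ring.
Here r = 1 is a nonzero constant, hence a unit: 1 ∈ I + (p), the Gröbner basis of I + (p) is {1}, and the enlarged system has no common solution — adjoining p is inconsistent.

The remainder on division by a Gröbner basis is unique — it is the normal form.

Adjoining u - v - 2w^{2} - 2w - 2 makes the ideal the whole ring: the system is inconsistent.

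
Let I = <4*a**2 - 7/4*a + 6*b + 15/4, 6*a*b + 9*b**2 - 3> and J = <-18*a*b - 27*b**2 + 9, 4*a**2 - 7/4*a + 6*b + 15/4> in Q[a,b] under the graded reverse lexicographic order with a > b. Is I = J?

For a fixed monomial order, each ideal has a unique reduced Gröbner basis; comparing bases decides equality.
Buchberger on the first generating set:
f_1 = 4*a**2 - 7/4*a + 6*b + 15/4, LT = a**2.
f_2 = 6*a*b + 9*b**2 - 3, LT = a*b.

S(f_1,f_2): lcm = a**2*b. S = -3/2*a*b**2 - 7/16*a*b + 3/2*b**2 + 1/2*a + 15/16*b.
  leading term a*b**2: subtract (-1/4*b)·f_2 from -3/2*a*b**2 - 7/16*a*b + 3/2*b**2 + 1/2*a + 15/16*b → 9/4*b**3 - 7/16*a*b + 3/2*b**2 + 1/2*a + 3/16*b
  leading term b**3: no divisor's leading term divides it; move 9/4*b**3 to the remainder.
  leading term a*b: subtract (-7/96)·f_2 from -7/16*a*b + 3/2*b**2 + 1/2*a + 3/16*b → 69/32*b**2 + 1/2*a + 3/16*b - 7/32
  leading term b**2: no divisor's leading term divides it; move 69/32*b**2 to the remainder.
  leading term a: no divisor's leading term divides it; move 1/2*a to the remainder.
  leading term b: no divisor's leading term divides it; move 3/16*b to the remainder.
  leading term 1: no divisor's leading term divides it; move -7/32 to the remainder.
  remainder 9/4*b**3 + 69/32*b**2 + 1/2*a + 3/16*b - 7/32 ≠ 0; add g_3 = 9/4*b**3 + 69/32*b**2 + 1/2*a + 3/16*b - 7/32 to the basis.

The other S-polynomials (S(f_1,g_3), S(f_2,g_3)) all reduce to 0 modulo the current basis, so we have a Gröbner basis.
Inter-reduce: drop elements whose leading term is divisible by another's, tail-reduce, and make monic.
Reduced Gröbner basis: {b**3 + 23/24*b**2 + 2/9*a + 1/12*b - 7/72, a**2 - 7/16*a + 3/2*b + 15/16, a*b + 3/2*b**2 - 1/2}.

Buchberger on the second generating set:
h_1 = -18*a*b - 27*b**2 + 9, LT = a*b.
h_2 = 4*a**2 - 7/4*a + 6*b + 15/4, LT = a**2.

S(h_1,h_2): lcm = a**2*b. S = 3/2*a*b**2 + 7/16*a*b - 3/2*b**2 - 1/2*a - 15/16*b.
  leading term a*b**2: subtract (-1/12*b)·h_1 from 3/2*a*b**2 + 7/16*a*b - 3/2*b**2 - 1/2*a - 15/16*b → -9/4*b**3 + 7/16*a*b - 3/2*b**2 - 1/2*a - 3/16*b
  leading term b**3: no divisor's leading term divides it; move -9/4*b**3 to the remainder.
  leading term a*b: subtract (-7/288)·h_1 from 7/16*a*b - 3/2*b**2 - 1/2*a - 3/16*b → -69/32*b**2 - 1/2*a - 3/16*b + 7/32
  leading term b**2: no divisor's leading term divides it; move -69/32*b**2 to the remainder.
  leading term a: no divisor's leading term divides it; move -1/2*a to the remainder.
  leading term b: no divisor's leading term divides it; move -3/16*b to the remainder.
  leading term 1: no divisor's leading term divides it; move 7/32 to the remainder.
  remainder -9/4*b**3 - 69/32*b**2 - 1/2*a - 3/16*b + 7/32 ≠ 0; add k_3 = -9/4*b**3 - 69/32*b**2 - 1/2*a - 3/16*b + 7/32 to the basis.

The other S-polynomials (S(h_1,k_3), S(h_2,k_3)) all reduce to 0 modulo the current basis, so we have a Gröbner basis.
Inter-reduce: drop elements whose leading term is divisible by another's, tail-reduce, and make monic.
Reduced Gröbner basis: {b**3 + 23/24*b**2 + 2/9*a + 1/12*b - 7/72, a**2 - 7/16*a + 3/2*b + 15/16, a*b + 3/2*b**2 - 1/2}.

Same reduced basis, so the two generating sets span the same ideal.
The same test decides containment: I ⊆ J iff every generator of I reduces to 0 modulo a Gröbner basis of J.

Yes, the ideals are equal.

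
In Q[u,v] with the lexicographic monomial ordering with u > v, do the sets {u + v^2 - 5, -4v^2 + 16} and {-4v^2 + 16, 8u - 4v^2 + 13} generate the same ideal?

Equality of ideals is decidable: compute both reduced Gröbner bases (unique for the ordering) and check whether they agree.
Buchberger on the first generating set:
f_1 = u + v^2 - 5, LT = u.
f_2 = -4v^2 + 16, LT = v^2.

The S-polynomials (S(f_1,f_2)) all reduce to 0 modulo the current basis, so we have a Gröbner basis.
Inter-reduce: drop elements whose leading term is divisible by another's, tail-reduce, and make monic.
Reduced Gröbner basis: {u - 1, v^2 - 4}.

Buchberger on the second generating set:
h_1 = -4v^2 + 16, LT = v^2.
h_2 = 8u - 4v^2 + 13, LT = u.

The S-polynomials (S(h_1,h_2)) all reduce to 0 modulo the current basis, so we have a Gröbner basis.
Inter-reduce: drop elements whose leading term is divisible by another's, tail-reduce, and make monic.
Reduced Gröbner basis: {u - 3/8, v^2 - 4}.

The bases are distinct; the ideals are different.

No, the ideals differ.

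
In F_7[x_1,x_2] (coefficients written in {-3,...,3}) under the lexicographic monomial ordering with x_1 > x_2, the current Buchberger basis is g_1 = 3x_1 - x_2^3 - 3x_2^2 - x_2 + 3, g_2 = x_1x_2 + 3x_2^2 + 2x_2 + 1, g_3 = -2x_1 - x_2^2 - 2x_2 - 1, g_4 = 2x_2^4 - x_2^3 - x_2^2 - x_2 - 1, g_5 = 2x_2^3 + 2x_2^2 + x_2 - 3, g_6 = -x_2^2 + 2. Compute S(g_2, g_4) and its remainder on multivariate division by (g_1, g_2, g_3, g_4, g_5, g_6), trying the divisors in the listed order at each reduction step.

S(g_2, g_4) = -3x_1x_2^3 - 3x_1x_2^2 - 3x_1x_2 - 3x_1 + 3x_2^5 + 2x_2^4 + x_2^3; remainder on division = 0.

lcm(LM(g_2), LM(g_4)) = x_1x_2^4.
S = (lcm/LT(g_2))·g_2 − (lcm/LT(g_4))·g_4 = -3x_1x_2^3 - 3x_1x_2^2 - 3x_1x_2 - 3x_1 + 3x_2^5 + 2x_2^4 + x_2^3.
Reduce S modulo (g_1, g_2, g_3, g_4, g_5, g_6) in that order:
  leading term x_1x_2^3: subtract (-x_2^3)·g_1 from -3x_1x_2^3 - 3x_1x_2^2 - 3x_1x_2 - 3x_1 + 3x_2^5 + 2x_2^4 + x_2^3 → -3x_1x_2^2 - 3x_1x_2 - 3x_1 - x_2^6 + x_2^4 - 3x_2^3
  leading term x_1x_2^2: subtract (-x_2^2)·g_1 from -3x_1x_2^2 - 3x_1x_2 - 3x_1 - x_2^6 + x_2^4 - 3x_2^3 → -3x_1x_2 - 3x_1 - x_2^6 - x_2^5 - 2x_2^4 + 3x_2^3 + 3x_2^2
  leading term x_1x_2: subtract (-x_2)·g_1 from -3x_1x_2 - 3x_1 - x_2^6 - x_2^5 - 2x_2^4 + 3x_2^3 + 3x_2^2 → -3x_1 - x_2^6 - x_2^5 - 3x_2^4 + 2x_2^2 + 3x_2
  leading term x_1: subtract (-1)·g_1 from -3x_1 - x_2^6 - x_2^5 - 3x_2^4 + 2x_2^2 + 3x_2 → -x_2^6 - x_2^5 - 3x_2^4 - x_2^3 - x_2^2 + 2x_2 + 3
  leading term x_2^6: subtract (3x_2^2)·g_4 from -x_2^6 - x_2^5 - 3x_2^4 - x_2^3 - x_2^2 + 2x_2 + 3 → 2x_2^5 + 2x_2^3 + 2x_2^2 + 2x_2 + 3
  leading term x_2^5: subtract (x_2)·g_4 from 2x_2^5 + 2x_2^3 + 2x_2^2 + 2x_2 + 3 → x_2^4 + 3x_2^3 + 3x_2^2 + 3x_2 + 3
  leading term x_2^4: subtract (-3)·g_4 from x_2^4 + 3x_2^3 + 3x_2^2 + 3x_2 + 3 → 0
The remainder is 0, so this S-polynomial contributes no new basis element.
An S-polynomial is built so that the two leading terms cancel; whether anything survives reduction is exactly the Gröbner-basis criterion.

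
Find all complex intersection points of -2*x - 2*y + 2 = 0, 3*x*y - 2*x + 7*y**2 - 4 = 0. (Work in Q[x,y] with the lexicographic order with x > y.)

Compute a lex Gröbner basis by Buchberger's algorithm.
f_1 = -2*x - 2*y + 2, LT = x.
f_2 = 3*x*y - 2*x + 7*y**2 - 4, LT = x*y.

S(f_1,f_2): lcm = x*y. S = 2/3*x - 4/3*y**2 - y + 4/3.
  reduce S modulo (f_1, f_2):
  remainder -4/3*y**2 - 5/3*y + 2 ≠ 0; add h_3 = -4/3*y**2 - 5/3*y + 2 to the basis.

The other S-polynomials (S(f_1,h_3), S(f_2,h_3)) all reduce to 0 modulo the current basis, so we have a Gröbner basis.
Inter-reduce: drop elements whose leading term is divisible by another's, tail-reduce, and make monic.
Reduced Gröbner basis: {x + y - 1, y**2 + 5/4*y - 3/2}.

Elimination: the polynomial y**2 + 5/4*y - 3/2 lies in the elimination ideal for y, so y ∈ {-2, 3/4}. For each such y, the remaining basis elements (now univariate) give the rest of the solution.
  y = -2: the earlier basis element becomes x - 3 = 0, giving x = 3 — point (3, -2).
  y = 3/4: the earlier basis element becomes x - 1/4 = 0, giving x = 1/4 — point (1/4, 3/4).
Zero-dimensionality of the ideal guarantees finitely many solutions over ℂ.

{(3, -2), (1/4, 3/4)}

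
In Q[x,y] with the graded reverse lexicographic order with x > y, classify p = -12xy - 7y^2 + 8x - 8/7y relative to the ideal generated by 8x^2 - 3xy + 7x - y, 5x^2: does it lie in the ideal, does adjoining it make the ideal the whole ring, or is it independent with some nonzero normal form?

First compute the reduced Gröbner basis of I by Buchberger's algorithm.
f_1 = 8x^2 - 3xy + 7x - y, LT = x^2.
f_2 = 5x^2, LT = x^2.

S(f_1,f_2): lcm = x^2. S = -3/8xy + 7/8x - 1/8y.
  leading term xy: no divisor's leading term divides it; move -3/8xy to the remainder.
  leading term x: no divisor's leading term divides it; move 7/8x to the remainder.
  leading term y: no divisor's leading term divides it; move -1/8y to the remainder.
  remainder -3/8xy + 7/8x - 1/8y ≠ 0; add h_3 = -3/8xy + 7/8x - 1/8y to the basis.

S(f_1,h_3): lcm = x^2y. S = -3/8xy^2 + 7/3x^2 + 13/24xy - 1/8y^2.
  leading term xy^2: subtract (y)·h_3 from -3/8xy^2 + 7/3x^2 + 13/24xy - 1/8y^2 → 7/3x^2 - 1/3xy
  leading term x^2: subtract (7/24)·f_1 from 7/3x^2 - 1/3xy → 13/24xy - 49/24x + 7/24y
  leading term xy: subtract (-13/9)·h_3 from 13/24xy - 49/24x + 7/24y → -7/9x + 1/9y
  leading term x: no divisor's leading term divides it; move -7/9x to the remainder.
  leading term y: no divisor's leading term divides it; move 1/9y to the remainder.
  remainder -7/9x + 1/9y ≠ 0; add h_4 = -7/9x + 1/9y to the basis.

S(h_3,h_4): lcm = xy. S = 1/7y^2 - 7/3x + 1/3y.
  leading term y^2: no divisor's leading term divides it; move 1/7y^2 to the remainder.
  leading term x: subtract (3)·h_4 from -7/3x + 1/3y → 0
  remainder 1/7y^2 ≠ 0; add h_5 = 1/7y^2 to the basis.

The other S-polynomials (S(f_2,h_3), S(f_1,h_4), S(f_2,h_4), S(f_1,h_5), S(f_2,h_5), S(h_3,h_5), S(h_4,h_5)) all reduce to 0 modulo the current basis, so we have a Gröbner basis.
Inter-reduce: drop elements whose leading term is divisible by another's, tail-reduce, and make monic.
Reduced Gröbner basis: {y^2, x - 1/7y}.
Label its elements g_1 = y^2, g_2 = x - 1/7y.

Reduce p = -12xy - 7y^2 + 8x - 8/7y modulo G:
  leading term xy: subtract (-12y)·g_2 from -12xy - 7y^2 + 8x - 8/7y → -61/7y^2 + 8x - 8/7y
  leading term y^2: subtract (-61/7)·g_1 from -61/7y^2 + 8x - 8/7y → 8x - 8/7y
  leading term x: subtract (8)·g_2 from 8x - 8/7y → 0
  normal form = 0.
Since the normal form is 0, p ∈ I.

-12xy - 7y^2 + 8x - 8/7y lies in I (it reduces to 0).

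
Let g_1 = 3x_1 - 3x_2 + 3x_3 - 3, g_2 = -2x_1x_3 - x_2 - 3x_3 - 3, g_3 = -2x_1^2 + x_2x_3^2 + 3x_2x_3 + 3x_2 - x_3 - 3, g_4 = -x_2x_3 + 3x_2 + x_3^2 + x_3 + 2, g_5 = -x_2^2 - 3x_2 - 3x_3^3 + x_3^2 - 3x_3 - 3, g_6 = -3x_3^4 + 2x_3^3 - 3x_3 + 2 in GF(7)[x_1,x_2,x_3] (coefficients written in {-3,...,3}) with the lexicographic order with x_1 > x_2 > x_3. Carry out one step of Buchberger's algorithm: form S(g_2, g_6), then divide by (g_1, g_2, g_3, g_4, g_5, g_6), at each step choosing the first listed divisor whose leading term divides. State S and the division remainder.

S(g_2, g_6) = 3x_1x_3^3 - x_1x_3 + 3x_1 - 3x_2x_3^3 - 2x_3^4 - 2x_3^3; remainder on division = 0.

lcm(LM(g_2), LM(g_6)) = x_1x_3^4.
S = (lcm/LT(g_2))·g_2 − (lcm/LT(g_6))·g_6 = 3x_1x_3^3 - x_1x_3 + 3x_1 - 3x_2x_3^3 - 2x_3^4 - 2x_3^3.
Reduce S modulo (g_1, g_2, g_3, g_4, g_5, g_6) in that order:
  leading term x_1x_3^3: subtract (x_3^3)·g_1 from 3x_1x_3^3 - x_1x_3 + 3x_1 - 3x_2x_3^3 - 2x_3^4 - 2x_3^3 → -x_1x_3 + 3x_1 + 2x_3^4 + x_3^3
  leading term x_1x_3: subtract (2x_3)·g_1 from -x_1x_3 + 3x_1 + 2x_3^4 + x_3^3 → 3x_1 - x_2x_3 + 2x_3^4 + x_3^3 + x_3^2 - x_3
  leading term x_1: subtract (1)·g_1 from 3x_1 - x_2x_3 + 2x_3^4 + x_3^3 + x_3^2 - x_3 → -x_2x_3 + 3x_2 + 2x_3^4 + x_3^3 + x_3^2 + 3x_3 + 3
  leading term x_2x_3: subtract (1)·g_4 from -x_2x_3 + 3x_2 + 2x_3^4 + x_3^3 + x_3^2 + 3x_3 + 3 → 2x_3^4 + x_3^3 + 2x_3 + 1
  leading term x_3^4: subtract (-3)·g_6 from 2x_3^4 + x_3^3 + 2x_3 + 1 → 0
The remainder is 0, so this S-polynomial contributes no new basis element.
An S-polynomial is built so that the two leading terms cancel; whether anything survives reduction is exactly the Gröbner-basis criterion.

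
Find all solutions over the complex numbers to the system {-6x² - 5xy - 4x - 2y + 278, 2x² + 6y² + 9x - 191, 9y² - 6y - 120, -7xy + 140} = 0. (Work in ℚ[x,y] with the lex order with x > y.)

{(5, 4)}

Compute a lex Gröbner basis by Buchberger's algorithm.
f_1 = -6x² - 5xy - 4x - 2y + 278, LT = x².
f_2 = 2x² + 9x + 6y² - 191, LT = x².
f_3 = 9y² - 6y - 120, LT = y².
f_4 = -7xy + 140, LT = xy.

S(f_1,f_2): lcm = x². S = ⅚xy - 23/6x - 3y² + ⅓y + 295/6.
  reduce S modulo (f_1, f_2, f_3, f_4):
  remainder -23/6x - 5/3y + 155/6 ≠ 0; add h_5 = -23/6x - 5/3y + 155/6 to the basis.

S(f_1,f_4): lcm = x²y. S = ⅚xy² + ⅔xy + 20x + ⅓y² - 139/3y.
  reduce S modulo (f_1, f_2, f_3, f_4, h_5):
  remainder -4115/69y + 16460/69 ≠ 0; add h_6 = -4115/69y + 16460/69 to the basis.

The other S-polynomials (S(f_1,f_3), S(f_2,f_3), S(f_2,f_4), S(f_3,f_4), S(f_1,h_5), S(f_2,h_5), S(f_3,h_5), S(f_4,h_5), S(f_1,h_6), S(f_2,h_6), S(f_3,h_6), S(f_4,h_6), S(h_5,h_6)) all reduce to 0 modulo the current basis, so we have a Gröbner basis.
Inter-reduce: drop elements whose leading term is divisible by another's, tail-reduce, and make monic.
Reduced Gröbner basis: {x - 5, y - 4}.

Since the basis is lex-ordered, y - 4 is univariate in y. Its roots are {4}. Back-substituting each root into the other basis elements fixes the other coordinates.
  y = 4: the earlier basis element becomes x - 5 = 0, giving x = 5 — point (5, 4).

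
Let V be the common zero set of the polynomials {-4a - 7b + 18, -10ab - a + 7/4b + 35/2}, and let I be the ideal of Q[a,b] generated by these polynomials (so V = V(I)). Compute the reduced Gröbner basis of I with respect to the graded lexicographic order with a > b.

G = {b^2 - 83/35b + 26/35, a + 7/4b - 9/2}

The reduced Gröbner basis is the canonical form of the ideal for this ordering.

f_1 = -4a - 7b + 18, LT = a.
f_2 = -10ab - a + 7/4b + 35/2, LT = ab.

S(f_1,f_2): lcm = ab. S = 7/4b^2 - 1/10a - 173/40b + 7/4.
  leading term b^2: no divisor's leading term divides it; move 7/4b^2 to the remainder.
  leading term a: subtract (1/40)·f_1 from -1/10a - 173/40b + 7/4 → -83/20b + 13/10
  leading term b: no divisor's leading term divides it; move -83/20b to the remainder.
  leading term 1: no divisor's leading term divides it; move 13/10 to the remainder.
  remainder 7/4b^2 - 83/20b + 13/10 ≠ 0; add g_3 = 7/4b^2 - 83/20b + 13/10 to the basis.

The other S-polynomials (S(f_1,g_3), S(f_2,g_3)) all reduce to 0 modulo the current basis, so we have a Gröbner basis.
Inter-reduce: drop elements whose leading term is divisible by another's, tail-reduce, and make monic.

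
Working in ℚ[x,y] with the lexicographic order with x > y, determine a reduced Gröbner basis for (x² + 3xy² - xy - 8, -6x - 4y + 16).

This is the nonlinear analogue of row-reducing a linear system.

f_1 = x² + 3xy² - xy - 8, LT = x².
f_2 = -6x - 4y + 16, LT = x.

S(f_1,f_2): lcm = x². S = 3xy² - 5/3xy + 8/3x - 8.
  reduce S modulo (f_1, f_2):
  remainder -2y³ + 82/9y² - 56/9y - 8/9 ≠ 0; add g_3 = -2y³ + 82/9y² - 56/9y - 8/9 to the basis.

The other S-polynomials (S(f_1,g_3), S(f_2,g_3)) all reduce to 0 modulo the current basis, so we have a Gröbner basis.
Inter-reduce: drop elements whose leading term is divisible by another's, tail-reduce, and make monic.

G = {x + ⅔y - 8/3, y³ - 41/9y² + 28/9y + 4/9}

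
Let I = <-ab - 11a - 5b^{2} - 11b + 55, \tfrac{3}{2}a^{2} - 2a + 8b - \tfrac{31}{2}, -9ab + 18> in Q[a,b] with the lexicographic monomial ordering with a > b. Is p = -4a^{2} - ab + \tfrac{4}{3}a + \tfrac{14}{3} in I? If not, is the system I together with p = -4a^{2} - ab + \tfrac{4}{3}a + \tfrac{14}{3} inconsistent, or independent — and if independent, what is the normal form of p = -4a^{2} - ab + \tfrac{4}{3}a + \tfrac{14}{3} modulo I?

First compute the reduced Gröbner basis of I by Buchberger's algorithm.
f_1 = -ab - 11a - 5b^{2} - 11b + 55, LT = ab.
f_2 = \tfrac{3}{2}a^{2} - 2a + 8b - \tfrac{31}{2}, LT = a^{2}.
f_3 = -9ab + 18, LT = ab.

S(f_1,f_2): lcm = a^{2}b. S = 11a^{2} + 5ab^{2} + \tfrac{37}{3}ab - 55a - \tfrac{16}{3}b^{2} + \tfrac{31}{3}b.
  reduce S modulo (f_1, f_2, f_3):
  remainder 429a - 25b^{3} + 153b^{2} + 696b - 2233 ≠ 0; add h_4 = 429a - 25b^{3} + 153b^{2} + 696b - 2233 to the basis.

S(f_1,f_3): lcm = ab. S = 11a + 5b^{2} + 11b - 53.
  reduce S modulo (f_1, f_2, f_3, h_4):
  remainder \tfrac{25}{39}b^{3} + \tfrac{14}{13}b^{2} - \tfrac{89}{13}b + \tfrac{166}{39} ≠ 0; add h_5 = \tfrac{25}{39}b^{3} + \tfrac{14}{13}b^{2} - \tfrac{89}{13}b + \tfrac{166}{39} to the basis.

S(f_2,f_3): lcm = a^{2}b. S = -\tfrac{4}{3}ab + 2a + \tfrac{16}{3}b^{2} - \tfrac{31}{3}b.
  reduce S modulo (f_1, f_2, f_3, h_4, h_5):
  remainder \tfrac{146}{33}b^{2} - \tfrac{37}{3}b + \tfrac{230}{33} ≠ 0; add h_6 = \tfrac{146}{33}b^{2} - \tfrac{37}{3}b + \tfrac{230}{33} to the basis.

S(f_1,h_4): lcm = ab. S = 11a + \tfrac{25}{429}b^{4} - \tfrac{51}{143}b^{3} + \tfrac{483}{143}b^{2} + \tfrac{632}{39}b - 55.
  reduce S modulo (f_1, f_2, f_3, h_4, h_5, h_6):
  remainder -\tfrac{5583}{8030}b + \tfrac{5583}{4015} ≠ 0; add h_7 = -\tfrac{5583}{8030}b + \tfrac{5583}{4015} to the basis.

The other S-polynomials (S(f_2,h_4), S(f_3,h_4), S(f_1,h_5), S(f_2,h_5), S(f_3,h_5), S(h_4,h_5), S(f_1,h_6), S(f_2,h_6), S(f_3,h_6), S(h_4,h_6), S(h_5,h_6), S(f_1,h_7), S(f_2,h_7), S(f_3,h_7), S(h_4,h_7), S(h_5,h_7), S(h_6,h_7)) all reduce to 0 modulo the current basis, so we have a Gröbner basis.
Inter-reduce: drop elements whose leading term is divisible by another's, tail-reduce, and make monic.
Reduced Gröbner basis: {a - 1, b - 2}.
Label its elements g_1 = a - 1, g_2 = b - 2.

Reduce p = -4a^{2} - ab + \tfrac{4}{3}a + \tfrac{14}{3} modulo G:
  leading term a^{2}: subtract (-4a)·g_1 from -4a^{2} - ab + \tfrac{4}{3}a + \tfrac{14}{3} → -ab - \tfrac{8}{3}a + \tfrac{14}{3}
  leading term ab: subtract (-b)·g_1 from -ab - \tfrac{8}{3}a + \tfrac{14}{3} → -\tfrac{8}{3}a - b + \tfrac{14}{3}
  leading term a: subtract (-\tfrac{8}{3})·g_1 from -\tfrac{8}{3}a - b + \tfrac{14}{3} → -b + 2
  leading term b: subtract (-1)·g_2 from -b + 2 → 0
  normal form = 0.
Since the normal form is 0, p ∈ I.

-4a^{2} - ab + \tfrac{4}{3}a + \tfrac{14}{3} lies in I (it reduces to 0).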